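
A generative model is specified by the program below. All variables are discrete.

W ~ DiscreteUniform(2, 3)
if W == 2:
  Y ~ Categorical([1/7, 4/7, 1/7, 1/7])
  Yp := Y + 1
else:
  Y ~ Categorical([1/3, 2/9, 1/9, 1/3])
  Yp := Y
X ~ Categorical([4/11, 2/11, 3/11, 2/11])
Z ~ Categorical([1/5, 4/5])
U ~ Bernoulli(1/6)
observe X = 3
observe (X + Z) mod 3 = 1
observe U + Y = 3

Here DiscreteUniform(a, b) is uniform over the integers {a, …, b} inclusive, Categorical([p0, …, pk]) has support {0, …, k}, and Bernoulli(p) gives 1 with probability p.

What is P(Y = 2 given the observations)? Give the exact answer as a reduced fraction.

P(Y = 2 | obs) = 8/83

Enumerate traces; 4 have nonzero weight after conditioning:
  (W=2, Y=2, X=3, Z=1, U=1) weight 2/1155
  (W=2, Y=3, X=3, Z=1, U=0) weight 2/231
  (W=3, Y=2, X=3, Z=1, U=1) weight 2/1485
  (W=3, Y=3, X=3, Z=1, U=0) weight 2/99
Group by Y:
  weight(Y=2) = 32/10395
  weight(Y=3) = 20/693
Total weight = 32/10395 + 20/693 = 332/10395
P(Y=2 | obs) = 32/10395 / 332/10395 = 8/83
P(Y=3 | obs) = 20/693 / 332/10395 = 75/83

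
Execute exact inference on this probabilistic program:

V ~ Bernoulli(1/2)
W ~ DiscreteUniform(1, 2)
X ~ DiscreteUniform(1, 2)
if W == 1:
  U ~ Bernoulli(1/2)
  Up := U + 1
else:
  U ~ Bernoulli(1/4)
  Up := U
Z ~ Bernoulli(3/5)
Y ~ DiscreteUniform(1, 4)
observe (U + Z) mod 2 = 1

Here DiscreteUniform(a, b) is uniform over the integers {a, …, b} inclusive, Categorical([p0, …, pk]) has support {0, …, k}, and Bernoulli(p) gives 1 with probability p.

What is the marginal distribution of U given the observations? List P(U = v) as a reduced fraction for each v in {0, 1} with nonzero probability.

P(U=0) = 5/7, P(U=1) = 2/7

Enumerate traces; 64 have nonzero weight after conditioning:
  (V=0, W=1, X=1, U=0, Z=1, Y=1) weight 3/320
  (V=0, W=1, X=1, U=0, Z=1, Y=2) weight 3/320
  (V=0, W=1, X=1, U=0, Z=1, Y=3) weight 3/320
  (V=0, W=1, X=1, U=0, Z=1, Y=4) weight 3/320
  (V=0, W=1, X=1, U=1, Z=0, Y=1) weight 1/160
  (V=0, W=1, X=1, U=1, Z=0, Y=2) weight 1/160
  (V=0, W=1, X=1, U=1, Z=0, Y=3) weight 1/160
  (V=0, W=1, X=1, U=1, Z=0, Y=4) weight 1/160
  … 56 more
Group by U:
  weight(U=0) = 3/8
  weight(U=1) = 3/20
Total weight = 3/8 + 3/20 = 21/40
P(U=0 | obs) = 3/8 / 21/40 = 5/7
P(U=1 | obs) = 3/20 / 21/40 = 2/7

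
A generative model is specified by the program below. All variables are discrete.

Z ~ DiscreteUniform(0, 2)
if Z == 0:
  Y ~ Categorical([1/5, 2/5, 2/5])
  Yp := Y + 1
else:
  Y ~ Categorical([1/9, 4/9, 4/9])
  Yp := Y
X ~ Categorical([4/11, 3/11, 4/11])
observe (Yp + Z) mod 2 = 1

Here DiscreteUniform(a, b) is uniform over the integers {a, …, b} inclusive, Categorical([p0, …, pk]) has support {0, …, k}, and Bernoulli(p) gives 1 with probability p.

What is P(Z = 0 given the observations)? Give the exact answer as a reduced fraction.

P(Z = 0 | obs) = 3/8

Enumerate traces; 15 have nonzero weight after conditioning:
  (Z=0, Y=0, X=0) weight 4/165
  (Z=0, Y=0, X=1) weight 1/55
  (Z=0, Y=0, X=2) weight 4/165
  (Z=0, Y=2, X=0) weight 8/165
  (Z=0, Y=2, X=1) weight 2/55
  (Z=0, Y=2, X=2) weight 8/165
  (Z=1, Y=0, X=0) weight 4/297
  (Z=1, Y=0, X=1) weight 1/99
  (Z=2, Y=1, X=0) weight 16/297
  … 6 more
Group by Z:
  weight(Z=0) = 1/5
  weight(Z=1) = 5/27
  weight(Z=2) = 4/27
Total weight = 1/5 + 5/27 + 4/27 = 8/15
P(Z=0 | obs) = 1/5 / 8/15 = 3/8
P(Z=1 | obs) = 5/27 / 8/15 = 25/72
P(Z=2 | obs) = 4/27 / 8/15 = 5/18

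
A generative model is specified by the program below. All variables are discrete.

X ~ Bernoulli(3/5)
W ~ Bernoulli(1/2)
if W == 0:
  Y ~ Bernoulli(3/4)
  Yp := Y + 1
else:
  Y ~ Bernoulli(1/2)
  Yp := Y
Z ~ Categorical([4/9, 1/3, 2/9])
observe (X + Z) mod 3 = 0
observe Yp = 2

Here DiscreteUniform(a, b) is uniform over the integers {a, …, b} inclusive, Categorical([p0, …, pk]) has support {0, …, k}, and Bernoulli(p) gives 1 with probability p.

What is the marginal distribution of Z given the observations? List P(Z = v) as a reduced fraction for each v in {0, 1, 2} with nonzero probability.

Enumerate traces; 2 have nonzero weight after conditioning:
  (X=0, W=0, Y=1, Z=0) weight 1/15
  (X=1, W=0, Y=1, Z=2) weight 1/20
Group by Z:
  weight(Z=0) = 1/15
  weight(Z=2) = 1/20
Total weight = 1/15 + 1/20 = 7/60
P(Z=0 | obs) = 1/15 / 7/60 = 4/7
P(Z=2 | obs) = 1/20 / 7/60 = 3/7

P(Z=0) = 4/7, P(Z=2) = 3/7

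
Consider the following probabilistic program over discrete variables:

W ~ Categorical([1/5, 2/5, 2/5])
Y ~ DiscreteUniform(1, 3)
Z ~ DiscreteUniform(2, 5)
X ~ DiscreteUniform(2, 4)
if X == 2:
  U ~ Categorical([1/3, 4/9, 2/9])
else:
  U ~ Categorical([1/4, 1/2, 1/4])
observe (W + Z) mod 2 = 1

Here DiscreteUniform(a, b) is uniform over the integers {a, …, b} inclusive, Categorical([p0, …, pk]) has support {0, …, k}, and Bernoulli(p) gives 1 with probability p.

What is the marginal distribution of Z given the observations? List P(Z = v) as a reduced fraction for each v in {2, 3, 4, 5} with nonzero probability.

P(Z=2) = 1/5, P(Z=3) = 3/10, P(Z=4) = 1/5, P(Z=5) = 3/10

Enumerate traces; 162 have nonzero weight after conditioning:
  (W=0, Y=1, Z=3, X=2, U=0) weight 1/540
  (W=0, Y=1, Z=3, X=2, U=1) weight 1/405
  (W=0, Y=1, Z=3, X=2, U=2) weight 1/810
  (W=0, Y=1, Z=3, X=3, U=0) weight 1/720
  (W=0, Y=1, Z=3, X=3, U=1) weight 1/360
  (W=0, Y=1, Z=3, X=3, U=2) weight 1/720
  (W=0, Y=1, Z=3, X=4, U=0) weight 1/720
  (W=0, Y=1, Z=3, X=4, U=1) weight 1/360
  (W=0, Y=1, Z=5, X=2, U=0) weight 1/540
  (W=1, Y=1, Z=2, X=2, U=0) weight 1/270
  … 152 more
Group by Z:
  weight(Z=2) = 1/10
  weight(Z=3) = 3/20
  weight(Z=4) = 1/10
  weight(Z=5) = 3/20
Total weight = 1/10 + 3/20 + 1/10 + 3/20 = 1/2
P(Z=2 | obs) = 1/10 / 1/2 = 1/5
P(Z=3 | obs) = 3/20 / 1/2 = 3/10
P(Z=4 | obs) = 1/10 / 1/2 = 1/5
P(Z=5 | obs) = 3/20 / 1/2 = 3/10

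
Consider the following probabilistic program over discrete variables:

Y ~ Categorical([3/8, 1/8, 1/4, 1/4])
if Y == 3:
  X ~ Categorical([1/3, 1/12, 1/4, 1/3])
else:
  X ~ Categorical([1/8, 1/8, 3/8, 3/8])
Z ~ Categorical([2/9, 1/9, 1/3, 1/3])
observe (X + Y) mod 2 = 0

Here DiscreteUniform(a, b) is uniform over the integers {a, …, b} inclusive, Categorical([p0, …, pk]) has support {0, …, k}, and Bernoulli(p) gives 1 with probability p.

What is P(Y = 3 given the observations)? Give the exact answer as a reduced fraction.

P(Y = 3 | obs) = 5/23

Enumerate traces; 32 have nonzero weight after conditioning:
  (Y=0, X=0, Z=0) weight 1/96
  (Y=0, X=0, Z=1) weight 1/192
  (Y=0, X=0, Z=2) weight 1/64
  (Y=0, X=0, Z=3) weight 1/64
  (Y=0, X=2, Z=0) weight 1/32
  (Y=0, X=2, Z=1) weight 1/64
  (Y=0, X=2, Z=2) weight 3/64
  (Y=0, X=2, Z=3) weight 3/64
  (Y=1, X=1, Z=0) weight 1/288
  (Y=2, X=0, Z=0) weight 1/144
  … 22 more
Group by Y:
  weight(Y=0) = 3/16
  weight(Y=1) = 1/16
  weight(Y=2) = 1/8
  weight(Y=3) = 5/48
Total weight = 3/16 + 1/16 + 1/8 + 5/48 = 23/48
P(Y=0 | obs) = 3/16 / 23/48 = 9/23
P(Y=1 | obs) = 1/16 / 23/48 = 3/23
P(Y=2 | obs) = 1/8 / 23/48 = 6/23
P(Y=3 | obs) = 5/48 / 23/48 = 5/23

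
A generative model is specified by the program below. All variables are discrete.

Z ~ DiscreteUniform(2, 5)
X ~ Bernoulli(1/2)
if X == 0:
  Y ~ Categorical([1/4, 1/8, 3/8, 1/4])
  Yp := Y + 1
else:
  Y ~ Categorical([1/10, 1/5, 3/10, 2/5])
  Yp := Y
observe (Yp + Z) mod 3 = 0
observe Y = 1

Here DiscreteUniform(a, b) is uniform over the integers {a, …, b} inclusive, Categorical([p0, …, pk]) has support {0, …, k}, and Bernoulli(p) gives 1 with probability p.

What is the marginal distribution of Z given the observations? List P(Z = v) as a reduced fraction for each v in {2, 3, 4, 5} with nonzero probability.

P(Z=2) = 8/21, P(Z=4) = 5/21, P(Z=5) = 8/21

Enumerate traces; 3 have nonzero weight after conditioning:
  (Z=2, X=1, Y=1) weight 1/40
  (Z=4, X=0, Y=1) weight 1/64
  (Z=5, X=1, Y=1) weight 1/40
Group by Z:
  weight(Z=2) = 1/40
  weight(Z=4) = 1/64
  weight(Z=5) = 1/40
Total weight = 1/40 + 1/64 + 1/40 = 21/320
P(Z=2 | obs) = 1/40 / 21/320 = 8/21
P(Z=4 | obs) = 1/64 / 21/320 = 5/21
P(Z=5 | obs) = 1/40 / 21/320 = 8/21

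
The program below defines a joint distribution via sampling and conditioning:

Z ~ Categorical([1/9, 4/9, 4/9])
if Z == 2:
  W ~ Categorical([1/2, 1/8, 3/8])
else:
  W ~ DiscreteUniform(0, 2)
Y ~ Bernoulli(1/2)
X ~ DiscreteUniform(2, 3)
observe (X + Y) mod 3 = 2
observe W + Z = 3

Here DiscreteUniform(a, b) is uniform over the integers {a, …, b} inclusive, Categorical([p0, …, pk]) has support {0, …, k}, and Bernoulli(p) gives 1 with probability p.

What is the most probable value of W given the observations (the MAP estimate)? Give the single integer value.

argmax_v P(W = v | obs) = 2

Enumerate traces; 2 have nonzero weight after conditioning:
  (Z=1, W=2, Y=0, X=2) weight 1/27
  (Z=2, W=1, Y=0, X=2) weight 1/72
Group by W:
  weight(W=1) = 1/72
  weight(W=2) = 1/27
Total weight = 1/72 + 1/27 = 11/216
P(W=1 | obs) = 1/72 / 11/216 = 3/11
P(W=2 | obs) = 1/27 / 11/216 = 8/11
argmax = 2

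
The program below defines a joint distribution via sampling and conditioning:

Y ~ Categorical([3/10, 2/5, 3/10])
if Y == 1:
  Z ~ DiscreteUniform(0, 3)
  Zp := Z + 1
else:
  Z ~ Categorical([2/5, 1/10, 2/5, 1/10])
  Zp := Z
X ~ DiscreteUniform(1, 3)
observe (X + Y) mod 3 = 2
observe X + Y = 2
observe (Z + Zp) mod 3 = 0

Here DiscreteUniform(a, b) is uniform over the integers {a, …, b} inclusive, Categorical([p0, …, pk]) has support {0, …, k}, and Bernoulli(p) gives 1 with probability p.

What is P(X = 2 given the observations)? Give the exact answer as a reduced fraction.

P(X = 2 | obs) = 3/5

Enumerate traces; 3 have nonzero weight after conditioning:
  (Y=0, Z=0, X=2) weight 1/25
  (Y=0, Z=3, X=2) weight 1/100
  (Y=1, Z=1, X=1) weight 1/30
Group by X:
  weight(X=1) = 1/30
  weight(X=2) = 1/20
Total weight = 1/30 + 1/20 = 1/12
P(X=1 | obs) = 1/30 / 1/12 = 2/5
P(X=2 | obs) = 1/20 / 1/12 = 3/5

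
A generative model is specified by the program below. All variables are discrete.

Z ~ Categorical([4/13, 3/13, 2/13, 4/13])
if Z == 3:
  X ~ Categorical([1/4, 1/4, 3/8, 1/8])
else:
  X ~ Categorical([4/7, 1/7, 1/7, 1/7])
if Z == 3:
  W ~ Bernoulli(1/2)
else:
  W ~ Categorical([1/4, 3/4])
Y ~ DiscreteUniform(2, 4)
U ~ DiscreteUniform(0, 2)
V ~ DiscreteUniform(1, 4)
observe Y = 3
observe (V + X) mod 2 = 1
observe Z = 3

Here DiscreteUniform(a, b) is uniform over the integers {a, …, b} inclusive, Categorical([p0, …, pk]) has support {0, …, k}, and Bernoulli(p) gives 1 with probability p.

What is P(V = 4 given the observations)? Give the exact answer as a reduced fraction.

P(V = 4 | obs) = 3/16

Enumerate traces; 48 have nonzero weight after conditioning:
  (Z=3, X=0, W=0, Y=3, U=0, V=1) weight 1/936
  (Z=3, X=0, W=0, Y=3, U=0, V=3) weight 1/936
  (Z=3, X=0, W=0, Y=3, U=1, V=1) weight 1/936
  (Z=3, X=0, W=0, Y=3, U=1, V=3) weight 1/936
  (Z=3, X=0, W=0, Y=3, U=2, V=1) weight 1/936
  (Z=3, X=0, W=0, Y=3, U=2, V=3) weight 1/936
  (Z=3, X=0, W=1, Y=3, U=0, V=1) weight 1/936
  (Z=3, X=0, W=1, Y=3, U=0, V=3) weight 1/936
  (Z=3, X=1, W=0, Y=3, U=0, V=2) weight 1/936
  (Z=3, X=1, W=0, Y=3, U=0, V=4) weight 1/936
  … 38 more
Group by V:
  weight(V=1) = 5/312
  weight(V=2) = 1/104
  weight(V=3) = 5/312
  weight(V=4) = 1/104
Total weight = 5/312 + 1/104 + 5/312 + 1/104 = 2/39
P(V=1 | obs) = 5/312 / 2/39 = 5/16
P(V=2 | obs) = 1/104 / 2/39 = 3/16
P(V=3 | obs) = 5/312 / 2/39 = 5/16
P(V=4 | obs) = 1/104 / 2/39 = 3/16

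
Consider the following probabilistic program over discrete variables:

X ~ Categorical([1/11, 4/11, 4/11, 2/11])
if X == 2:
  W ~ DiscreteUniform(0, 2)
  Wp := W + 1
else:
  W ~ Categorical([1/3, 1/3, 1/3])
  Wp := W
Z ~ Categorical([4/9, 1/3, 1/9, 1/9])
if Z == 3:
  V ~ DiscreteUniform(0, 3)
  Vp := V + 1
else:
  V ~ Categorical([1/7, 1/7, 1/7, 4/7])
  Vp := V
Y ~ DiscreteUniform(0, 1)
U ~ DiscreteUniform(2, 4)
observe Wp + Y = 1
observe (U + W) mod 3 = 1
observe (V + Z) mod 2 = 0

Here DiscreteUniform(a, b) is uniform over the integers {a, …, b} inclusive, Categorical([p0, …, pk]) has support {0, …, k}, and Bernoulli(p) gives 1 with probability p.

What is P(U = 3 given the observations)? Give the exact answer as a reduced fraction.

P(U = 3 | obs) = 7/18

Enumerate traces; 56 have nonzero weight after conditioning:
  (X=0, W=0, Z=0, V=0, Y=1, U=4) weight 2/6237
  (X=0, W=0, Z=0, V=2, Y=1, U=4) weight 2/6237
  (X=0, W=0, Z=1, V=1, Y=1, U=4) weight 1/4158
  (X=0, W=0, Z=1, V=3, Y=1, U=4) weight 2/2079
  (X=0, W=0, Z=2, V=0, Y=1, U=4) weight 1/12474
  (X=0, W=0, Z=2, V=2, Y=1, U=4) weight 1/12474
  (X=0, W=0, Z=3, V=1, Y=1, U=4) weight 1/7128
  (X=0, W=0, Z=3, V=3, Y=1, U=4) weight 1/7128
  (X=0, W=1, Z=0, V=0, Y=0, U=3) weight 2/6237
  … 47 more
Group by U:
  weight(U=3) = 19/1188
  weight(U=4) = 19/756
Total weight = 19/1188 + 19/756 = 19/462
P(U=3 | obs) = 19/1188 / 19/462 = 7/18
P(U=4 | obs) = 19/756 / 19/462 = 11/18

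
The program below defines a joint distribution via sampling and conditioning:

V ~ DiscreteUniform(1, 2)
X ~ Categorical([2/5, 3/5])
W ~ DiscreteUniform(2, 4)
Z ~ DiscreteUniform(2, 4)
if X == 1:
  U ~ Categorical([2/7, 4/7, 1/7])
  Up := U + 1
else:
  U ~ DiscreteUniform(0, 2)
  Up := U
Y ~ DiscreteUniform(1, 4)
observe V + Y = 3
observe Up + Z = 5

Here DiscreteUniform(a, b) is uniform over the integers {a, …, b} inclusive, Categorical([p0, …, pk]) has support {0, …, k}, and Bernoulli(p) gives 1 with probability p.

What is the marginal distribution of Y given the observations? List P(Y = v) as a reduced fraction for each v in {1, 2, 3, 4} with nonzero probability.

Enumerate traces; 30 have nonzero weight after conditioning:
  (V=1, X=0, W=2, Z=3, U=2, Y=2) weight 1/540
  (V=1, X=0, W=2, Z=4, U=1, Y=2) weight 1/540
  (V=1, X=0, W=3, Z=3, U=2, Y=2) weight 1/540
  (V=1, X=0, W=3, Z=4, U=1, Y=2) weight 1/540
  (V=1, X=0, W=4, Z=3, U=2, Y=2) weight 1/540
  (V=1, X=0, W=4, Z=4, U=1, Y=2) weight 1/540
  (V=1, X=1, W=2, Z=2, U=2, Y=2) weight 1/840
  (V=1, X=1, W=2, Z=3, U=1, Y=2) weight 1/210
  (V=2, X=0, W=2, Z=3, U=2, Y=1) weight 1/540
  … 21 more
Group by Y:
  weight(Y=1) = 13/360
  weight(Y=2) = 13/360
Total weight = 13/360 + 13/360 = 13/180
P(Y=1 | obs) = 13/360 / 13/180 = 1/2
P(Y=2 | obs) = 13/360 / 13/180 = 1/2

P(Y=1) = 1/2, P(Y=2) = 1/2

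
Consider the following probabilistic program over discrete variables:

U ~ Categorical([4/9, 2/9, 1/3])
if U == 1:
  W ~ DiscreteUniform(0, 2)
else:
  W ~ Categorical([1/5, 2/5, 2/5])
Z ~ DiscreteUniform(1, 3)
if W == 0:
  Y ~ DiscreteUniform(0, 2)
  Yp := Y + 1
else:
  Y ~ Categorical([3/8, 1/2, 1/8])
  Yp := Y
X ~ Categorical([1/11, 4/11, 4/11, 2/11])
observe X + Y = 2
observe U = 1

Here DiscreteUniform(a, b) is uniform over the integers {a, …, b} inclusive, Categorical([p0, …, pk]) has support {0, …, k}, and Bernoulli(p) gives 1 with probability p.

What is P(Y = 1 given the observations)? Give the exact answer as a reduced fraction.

Enumerate traces; 27 have nonzero weight after conditioning:
  (U=1, W=0, Z=1, Y=0, X=2) weight 8/2673
  (U=1, W=0, Z=1, Y=1, X=1) weight 8/2673
  (U=1, W=0, Z=1, Y=2, X=0) weight 2/2673
  (U=1, W=0, Z=2, Y=0, X=2) weight 8/2673
  (U=1, W=0, Z=2, Y=1, X=1) weight 8/2673
  (U=1, W=0, Z=2, Y=2, X=0) weight 2/2673
  (U=1, W=0, Z=3, Y=0, X=2) weight 8/2673
  (U=1, W=0, Z=3, Y=1, X=1) weight 8/2673
  … 19 more
Group by Y:
  weight(Y=0) = 26/891
  weight(Y=1) = 32/891
  weight(Y=2) = 7/1782
Total weight = 26/891 + 32/891 + 7/1782 = 41/594
P(Y=0 | obs) = 26/891 / 41/594 = 52/123
P(Y=1 | obs) = 32/891 / 41/594 = 64/123
P(Y=2 | obs) = 7/1782 / 41/594 = 7/123

P(Y = 1 | obs) = 64/123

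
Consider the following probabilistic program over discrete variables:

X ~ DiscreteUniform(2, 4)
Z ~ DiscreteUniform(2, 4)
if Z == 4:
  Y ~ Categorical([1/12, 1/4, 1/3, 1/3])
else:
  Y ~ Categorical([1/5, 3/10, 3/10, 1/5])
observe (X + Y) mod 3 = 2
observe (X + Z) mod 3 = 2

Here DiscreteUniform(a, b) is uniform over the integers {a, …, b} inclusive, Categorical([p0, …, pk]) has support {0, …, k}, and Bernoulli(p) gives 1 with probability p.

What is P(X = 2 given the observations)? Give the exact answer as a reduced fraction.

Enumerate traces; 4 have nonzero weight after conditioning:
  (X=2, Z=3, Y=0) weight 1/45
  (X=2, Z=3, Y=3) weight 1/45
  (X=3, Z=2, Y=2) weight 1/30
  (X=4, Z=4, Y=1) weight 1/36
Group by X:
  weight(X=2) = 2/45
  weight(X=3) = 1/30
  weight(X=4) = 1/36
Total weight = 2/45 + 1/30 + 1/36 = 19/180
P(X=2 | obs) = 2/45 / 19/180 = 8/19
P(X=3 | obs) = 1/30 / 19/180 = 6/19
P(X=4 | obs) = 1/36 / 19/180 = 5/19

P(X = 2 | obs) = 8/19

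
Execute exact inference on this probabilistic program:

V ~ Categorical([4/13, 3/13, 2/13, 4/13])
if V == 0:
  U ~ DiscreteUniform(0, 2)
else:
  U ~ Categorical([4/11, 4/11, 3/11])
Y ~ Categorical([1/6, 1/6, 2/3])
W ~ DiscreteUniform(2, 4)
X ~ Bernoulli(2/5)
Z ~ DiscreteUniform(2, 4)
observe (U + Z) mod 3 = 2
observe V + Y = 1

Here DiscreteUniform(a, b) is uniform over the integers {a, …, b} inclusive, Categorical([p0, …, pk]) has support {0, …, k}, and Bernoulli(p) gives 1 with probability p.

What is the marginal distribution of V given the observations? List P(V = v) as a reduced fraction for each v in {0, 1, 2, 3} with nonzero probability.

P(V=0) = 4/7, P(V=1) = 3/7

Enumerate traces; 36 have nonzero weight after conditioning:
  (V=0, U=0, Y=1, W=2, X=0, Z=2) weight 2/1755
  (V=0, U=0, Y=1, W=2, X=1, Z=2) weight 4/5265
  (V=0, U=0, Y=1, W=3, X=0, Z=2) weight 2/1755
  (V=0, U=0, Y=1, W=3, X=1, Z=2) weight 4/5265
  (V=0, U=0, Y=1, W=4, X=0, Z=2) weight 2/1755
  (V=0, U=0, Y=1, W=4, X=1, Z=2) weight 4/5265
  (V=0, U=1, Y=1, W=2, X=0, Z=4) weight 2/1755
  (V=0, U=1, Y=1, W=2, X=1, Z=4) weight 4/5265
  (V=1, U=0, Y=0, W=2, X=0, Z=2) weight 2/2145
  … 27 more
Group by V:
  weight(V=0) = 2/117
  weight(V=1) = 1/78
Total weight = 2/117 + 1/78 = 7/234
P(V=0 | obs) = 2/117 / 7/234 = 4/7
P(V=1 | obs) = 1/78 / 7/234 = 3/7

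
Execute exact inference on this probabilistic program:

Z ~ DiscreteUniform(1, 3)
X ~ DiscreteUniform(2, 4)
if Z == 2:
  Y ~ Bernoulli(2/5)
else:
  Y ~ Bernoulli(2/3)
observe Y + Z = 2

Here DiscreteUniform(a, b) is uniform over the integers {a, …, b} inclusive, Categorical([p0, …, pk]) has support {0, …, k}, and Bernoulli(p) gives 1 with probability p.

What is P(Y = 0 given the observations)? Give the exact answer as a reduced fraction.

P(Y = 0 | obs) = 9/19

Enumerate traces; 6 have nonzero weight after conditioning:
  (Z=1, X=2, Y=1) weight 2/27
  (Z=1, X=3, Y=1) weight 2/27
  (Z=1, X=4, Y=1) weight 2/27
  (Z=2, X=2, Y=0) weight 1/15
  (Z=2, X=3, Y=0) weight 1/15
  (Z=2, X=4, Y=0) weight 1/15
Group by Y:
  weight(Y=0) = 1/5
  weight(Y=1) = 2/9
Total weight = 1/5 + 2/9 = 19/45
P(Y=0 | obs) = 1/5 / 19/45 = 9/19
P(Y=1 | obs) = 2/9 / 19/45 = 10/19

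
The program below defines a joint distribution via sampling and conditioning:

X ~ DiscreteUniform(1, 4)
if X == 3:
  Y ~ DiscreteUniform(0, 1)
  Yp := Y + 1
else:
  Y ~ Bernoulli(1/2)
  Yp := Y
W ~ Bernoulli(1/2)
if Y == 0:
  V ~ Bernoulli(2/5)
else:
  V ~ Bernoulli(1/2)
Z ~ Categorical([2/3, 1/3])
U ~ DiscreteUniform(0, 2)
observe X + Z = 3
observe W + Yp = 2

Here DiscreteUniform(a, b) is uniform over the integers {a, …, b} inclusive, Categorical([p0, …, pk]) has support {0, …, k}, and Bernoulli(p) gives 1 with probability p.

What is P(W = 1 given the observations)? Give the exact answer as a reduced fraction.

Enumerate traces; 18 have nonzero weight after conditioning:
  (X=2, Y=1, W=1, V=0, Z=1, U=0) weight 1/288
  (X=2, Y=1, W=1, V=0, Z=1, U=1) weight 1/288
  (X=2, Y=1, W=1, V=0, Z=1, U=2) weight 1/288
  (X=2, Y=1, W=1, V=1, Z=1, U=0) weight 1/288
  (X=2, Y=1, W=1, V=1, Z=1, U=1) weight 1/288
  (X=2, Y=1, W=1, V=1, Z=1, U=2) weight 1/288
  (X=3, Y=0, W=1, V=0, Z=0, U=0) weight 1/120
  (X=3, Y=0, W=1, V=0, Z=0, U=1) weight 1/120
  (X=3, Y=1, W=0, V=0, Z=0, U=0) weight 1/144
  … 9 more
Group by W:
  weight(W=0) = 1/24
  weight(W=1) = 1/16
Total weight = 1/24 + 1/16 = 5/48
P(W=0 | obs) = 1/24 / 5/48 = 2/5
P(W=1 | obs) = 1/16 / 5/48 = 3/5

P(W = 1 | obs) = 3/5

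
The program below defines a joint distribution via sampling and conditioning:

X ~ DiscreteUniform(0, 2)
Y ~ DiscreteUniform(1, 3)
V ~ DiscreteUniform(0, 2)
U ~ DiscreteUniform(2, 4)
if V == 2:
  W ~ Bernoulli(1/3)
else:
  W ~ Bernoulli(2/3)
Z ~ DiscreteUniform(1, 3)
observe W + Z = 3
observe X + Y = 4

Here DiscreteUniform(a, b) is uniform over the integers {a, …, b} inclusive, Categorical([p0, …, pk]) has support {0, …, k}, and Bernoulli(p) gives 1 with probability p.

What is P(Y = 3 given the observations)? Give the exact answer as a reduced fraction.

Enumerate traces; 36 have nonzero weight after conditioning:
  (X=1, Y=3, V=0, U=2, W=0, Z=3) weight 1/729
  (X=1, Y=3, V=0, U=2, W=1, Z=2) weight 2/729
  (X=1, Y=3, V=0, U=3, W=0, Z=3) weight 1/729
  (X=1, Y=3, V=0, U=3, W=1, Z=2) weight 2/729
  (X=1, Y=3, V=0, U=4, W=0, Z=3) weight 1/729
  (X=1, Y=3, V=0, U=4, W=1, Z=2) weight 2/729
  (X=1, Y=3, V=1, U=2, W=0, Z=3) weight 1/729
  (X=1, Y=3, V=1, U=2, W=1, Z=2) weight 2/729
  (X=2, Y=2, V=0, U=2, W=0, Z=3) weight 1/729
  … 27 more
Group by Y:
  weight(Y=2) = 1/27
  weight(Y=3) = 1/27
Total weight = 1/27 + 1/27 = 2/27
P(Y=2 | obs) = 1/27 / 2/27 = 1/2
P(Y=3 | obs) = 1/27 / 2/27 = 1/2

P(Y = 3 | obs) = 1/2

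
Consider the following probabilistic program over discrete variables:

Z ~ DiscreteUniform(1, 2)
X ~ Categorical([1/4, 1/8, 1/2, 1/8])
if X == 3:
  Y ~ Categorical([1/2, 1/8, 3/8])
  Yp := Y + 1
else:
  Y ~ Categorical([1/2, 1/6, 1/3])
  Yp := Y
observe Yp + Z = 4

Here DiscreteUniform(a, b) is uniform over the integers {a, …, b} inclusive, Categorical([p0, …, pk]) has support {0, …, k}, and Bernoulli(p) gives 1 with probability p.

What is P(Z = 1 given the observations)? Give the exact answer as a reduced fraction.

P(Z = 1 | obs) = 9/68

Enumerate traces; 5 have nonzero weight after conditioning:
  (Z=1, X=3, Y=2) weight 3/128
  (Z=2, X=0, Y=2) weight 1/24
  (Z=2, X=1, Y=2) weight 1/48
  (Z=2, X=2, Y=2) weight 1/12
  (Z=2, X=3, Y=1) weight 1/128
Group by Z:
  weight(Z=1) = 3/128
  weight(Z=2) = 59/384
Total weight = 3/128 + 59/384 = 17/96
P(Z=1 | obs) = 3/128 / 17/96 = 9/68
P(Z=2 | obs) = 59/384 / 17/96 = 59/68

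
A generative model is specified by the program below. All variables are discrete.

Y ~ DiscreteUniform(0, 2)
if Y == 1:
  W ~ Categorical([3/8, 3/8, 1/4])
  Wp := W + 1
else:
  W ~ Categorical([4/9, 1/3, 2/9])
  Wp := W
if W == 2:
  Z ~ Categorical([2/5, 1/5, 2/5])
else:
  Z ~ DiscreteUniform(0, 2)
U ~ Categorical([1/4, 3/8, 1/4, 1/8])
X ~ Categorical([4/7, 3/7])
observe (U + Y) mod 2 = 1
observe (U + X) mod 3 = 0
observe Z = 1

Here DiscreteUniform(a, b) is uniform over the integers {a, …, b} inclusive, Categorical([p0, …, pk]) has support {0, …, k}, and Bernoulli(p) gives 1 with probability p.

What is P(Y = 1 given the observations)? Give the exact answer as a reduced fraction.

Enumerate traces; 12 have nonzero weight after conditioning:
  (Y=0, W=0, Z=1, U=3, X=0) weight 2/567
  (Y=0, W=1, Z=1, U=3, X=0) weight 1/378
  (Y=0, W=2, Z=1, U=3, X=0) weight 1/945
  (Y=1, W=0, Z=1, U=0, X=0) weight 1/168
  (Y=1, W=0, Z=1, U=2, X=1) weight 1/224
  (Y=1, W=1, Z=1, U=0, X=0) weight 1/168
  (Y=1, W=1, Z=1, U=2, X=1) weight 1/224
  (Y=1, W=2, Z=1, U=0, X=0) weight 1/420
  (Y=2, W=0, Z=1, U=3, X=0) weight 2/567
  … 3 more
Group by Y:
  weight(Y=0) = 41/5670
  weight(Y=1) = 1/40
  weight(Y=2) = 41/5670
Total weight = 41/5670 + 1/40 + 41/5670 = 179/4536
P(Y=0 | obs) = 41/5670 / 179/4536 = 164/895
P(Y=1 | obs) = 1/40 / 179/4536 = 567/895
P(Y=2 | obs) = 41/5670 / 179/4536 = 164/895

P(Y = 1 | obs) = 567/895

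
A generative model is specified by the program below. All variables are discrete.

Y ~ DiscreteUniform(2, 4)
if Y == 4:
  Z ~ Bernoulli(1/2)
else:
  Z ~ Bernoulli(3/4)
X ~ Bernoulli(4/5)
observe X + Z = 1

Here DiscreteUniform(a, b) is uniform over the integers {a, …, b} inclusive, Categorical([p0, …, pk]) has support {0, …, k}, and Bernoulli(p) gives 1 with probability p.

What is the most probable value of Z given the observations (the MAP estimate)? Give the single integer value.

Enumerate traces; 6 have nonzero weight after conditioning:
  (Y=2, Z=0, X=1) weight 1/15
  (Y=2, Z=1, X=0) weight 1/20
  (Y=3, Z=0, X=1) weight 1/15
  (Y=3, Z=1, X=0) weight 1/20
  (Y=4, Z=0, X=1) weight 2/15
  (Y=4, Z=1, X=0) weight 1/30
Group by Z:
  weight(Z=0) = 4/15
  weight(Z=1) = 2/15
Total weight = 4/15 + 2/15 = 2/5
P(Z=0 | obs) = 4/15 / 2/5 = 2/3
P(Z=1 | obs) = 2/15 / 2/5 = 1/3
argmax = 0

argmax_v P(Z = v | obs) = 0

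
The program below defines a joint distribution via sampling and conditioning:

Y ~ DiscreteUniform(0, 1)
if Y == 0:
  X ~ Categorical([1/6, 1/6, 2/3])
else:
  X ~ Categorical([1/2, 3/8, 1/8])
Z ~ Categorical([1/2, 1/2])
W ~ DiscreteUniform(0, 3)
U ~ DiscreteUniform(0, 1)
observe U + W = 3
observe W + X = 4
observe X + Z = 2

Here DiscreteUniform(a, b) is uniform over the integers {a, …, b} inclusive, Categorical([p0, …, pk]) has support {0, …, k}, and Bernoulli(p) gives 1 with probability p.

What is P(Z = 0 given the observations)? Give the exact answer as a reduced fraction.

Enumerate traces; 4 have nonzero weight after conditioning:
  (Y=0, X=1, Z=1, W=3, U=0) weight 1/192
  (Y=0, X=2, Z=0, W=2, U=1) weight 1/48
  (Y=1, X=1, Z=1, W=3, U=0) weight 3/256
  (Y=1, X=2, Z=0, W=2, U=1) weight 1/256
Group by Z:
  weight(Z=0) = 19/768
  weight(Z=1) = 13/768
Total weight = 19/768 + 13/768 = 1/24
P(Z=0 | obs) = 19/768 / 1/24 = 19/32
P(Z=1 | obs) = 13/768 / 1/24 = 13/32

P(Z = 0 | obs) = 19/32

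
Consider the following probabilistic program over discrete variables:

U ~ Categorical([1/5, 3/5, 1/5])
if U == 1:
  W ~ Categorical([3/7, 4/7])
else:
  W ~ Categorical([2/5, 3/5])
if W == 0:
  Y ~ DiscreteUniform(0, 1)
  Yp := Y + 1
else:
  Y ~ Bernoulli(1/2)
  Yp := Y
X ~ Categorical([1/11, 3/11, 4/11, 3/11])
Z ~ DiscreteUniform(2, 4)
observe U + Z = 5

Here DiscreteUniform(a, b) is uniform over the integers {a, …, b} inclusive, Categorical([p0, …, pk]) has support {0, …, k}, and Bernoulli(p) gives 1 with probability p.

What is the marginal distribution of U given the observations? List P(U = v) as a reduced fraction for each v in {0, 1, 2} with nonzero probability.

P(U=1) = 3/4, P(U=2) = 1/4

Enumerate traces; 32 have nonzero weight after conditioning:
  (U=1, W=0, Y=0, X=0, Z=4) weight 3/770
  (U=1, W=0, Y=0, X=1, Z=4) weight 9/770
  (U=1, W=0, Y=0, X=2, Z=4) weight 6/385
  (U=1, W=0, Y=0, X=3, Z=4) weight 9/770
  (U=1, W=0, Y=1, X=0, Z=4) weight 3/770
  (U=1, W=0, Y=1, X=1, Z=4) weight 9/770
  (U=1, W=0, Y=1, X=2, Z=4) weight 6/385
  (U=1, W=0, Y=1, X=3, Z=4) weight 9/770
  (U=2, W=0, Y=0, X=0, Z=3) weight 1/825
  … 23 more
Group by U:
  weight(U=1) = 1/5
  weight(U=2) = 1/15
Total weight = 1/5 + 1/15 = 4/15
P(U=1 | obs) = 1/5 / 4/15 = 3/4
P(U=2 | obs) = 1/15 / 4/15 = 1/4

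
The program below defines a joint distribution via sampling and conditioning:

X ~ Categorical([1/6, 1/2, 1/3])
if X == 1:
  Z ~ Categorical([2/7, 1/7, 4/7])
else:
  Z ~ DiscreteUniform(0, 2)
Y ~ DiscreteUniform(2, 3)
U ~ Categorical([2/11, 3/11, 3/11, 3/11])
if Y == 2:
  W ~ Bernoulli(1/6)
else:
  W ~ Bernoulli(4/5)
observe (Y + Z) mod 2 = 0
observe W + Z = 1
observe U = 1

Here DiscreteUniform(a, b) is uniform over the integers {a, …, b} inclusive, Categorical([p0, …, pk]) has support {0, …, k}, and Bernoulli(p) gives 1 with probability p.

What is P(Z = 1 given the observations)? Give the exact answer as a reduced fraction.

P(Z = 1 | obs) = 12/25

Enumerate traces; 6 have nonzero weight after conditioning:
  (X=0, Z=0, Y=2, U=1, W=1) weight 1/792
  (X=0, Z=1, Y=3, U=1, W=0) weight 1/660
  (X=1, Z=0, Y=2, U=1, W=1) weight 1/308
  (X=1, Z=1, Y=3, U=1, W=0) weight 3/1540
  (X=2, Z=0, Y=2, U=1, W=1) weight 1/396
  (X=2, Z=1, Y=3, U=1, W=0) weight 1/330
Group by Z:
  weight(Z=0) = 13/1848
  weight(Z=1) = 1/154
Total weight = 13/1848 + 1/154 = 25/1848
P(Z=0 | obs) = 13/1848 / 25/1848 = 13/25
P(Z=1 | obs) = 1/154 / 25/1848 = 12/25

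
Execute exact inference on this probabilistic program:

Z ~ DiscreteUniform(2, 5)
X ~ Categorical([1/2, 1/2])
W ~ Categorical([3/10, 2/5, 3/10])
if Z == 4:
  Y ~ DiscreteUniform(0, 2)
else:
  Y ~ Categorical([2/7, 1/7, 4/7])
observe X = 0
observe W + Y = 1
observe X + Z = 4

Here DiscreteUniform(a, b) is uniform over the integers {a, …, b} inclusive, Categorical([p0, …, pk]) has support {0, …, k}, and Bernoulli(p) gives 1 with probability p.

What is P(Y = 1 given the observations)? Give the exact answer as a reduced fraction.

Enumerate traces; 2 have nonzero weight after conditioning:
  (Z=4, X=0, W=0, Y=1) weight 1/80
  (Z=4, X=0, W=1, Y=0) weight 1/60
Group by Y:
  weight(Y=0) = 1/60
  weight(Y=1) = 1/80
Total weight = 1/60 + 1/80 = 7/240
P(Y=0 | obs) = 1/60 / 7/240 = 4/7
P(Y=1 | obs) = 1/80 / 7/240 = 3/7

P(Y = 1 | obs) = 3/7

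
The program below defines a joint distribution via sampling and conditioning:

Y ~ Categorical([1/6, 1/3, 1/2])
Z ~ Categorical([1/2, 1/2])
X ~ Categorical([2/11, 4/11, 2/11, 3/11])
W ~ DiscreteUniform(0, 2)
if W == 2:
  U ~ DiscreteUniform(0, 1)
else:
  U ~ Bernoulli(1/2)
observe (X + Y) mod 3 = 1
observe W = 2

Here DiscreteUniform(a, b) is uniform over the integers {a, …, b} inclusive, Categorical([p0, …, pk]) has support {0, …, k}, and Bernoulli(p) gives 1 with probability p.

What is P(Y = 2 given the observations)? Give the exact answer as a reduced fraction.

Enumerate traces; 16 have nonzero weight after conditioning:
  (Y=0, Z=0, X=1, W=2, U=0) weight 1/198
  (Y=0, Z=0, X=1, W=2, U=1) weight 1/198
  (Y=0, Z=1, X=1, W=2, U=0) weight 1/198
  (Y=0, Z=1, X=1, W=2, U=1) weight 1/198
  (Y=1, Z=0, X=0, W=2, U=0) weight 1/198
  (Y=1, Z=0, X=0, W=2, U=1) weight 1/198
  (Y=1, Z=0, X=3, W=2, U=0) weight 1/132
  (Y=1, Z=0, X=3, W=2, U=1) weight 1/132
  (Y=2, Z=0, X=2, W=2, U=0) weight 1/132
  … 7 more
Group by Y:
  weight(Y=0) = 2/99
  weight(Y=1) = 5/99
  weight(Y=2) = 1/33
Total weight = 2/99 + 5/99 + 1/33 = 10/99
P(Y=0 | obs) = 2/99 / 10/99 = 1/5
P(Y=1 | obs) = 5/99 / 10/99 = 1/2
P(Y=2 | obs) = 1/33 / 10/99 = 3/10

P(Y = 2 | obs) = 3/10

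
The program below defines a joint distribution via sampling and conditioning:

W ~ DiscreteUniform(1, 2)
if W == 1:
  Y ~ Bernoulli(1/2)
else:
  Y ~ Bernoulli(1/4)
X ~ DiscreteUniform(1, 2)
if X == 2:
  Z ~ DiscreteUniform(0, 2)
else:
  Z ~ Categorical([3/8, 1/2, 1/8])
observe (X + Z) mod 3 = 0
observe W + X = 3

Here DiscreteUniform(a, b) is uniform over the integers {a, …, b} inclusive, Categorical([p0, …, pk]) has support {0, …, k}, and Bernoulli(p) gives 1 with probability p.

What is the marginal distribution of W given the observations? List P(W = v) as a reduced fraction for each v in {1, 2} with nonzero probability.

P(W=1) = 8/11, P(W=2) = 3/11

Enumerate traces; 4 have nonzero weight after conditioning:
  (W=1, Y=0, X=2, Z=1) weight 1/24
  (W=1, Y=1, X=2, Z=1) weight 1/24
  (W=2, Y=0, X=1, Z=2) weight 3/128
  (W=2, Y=1, X=1, Z=2) weight 1/128
Group by W:
  weight(W=1) = 1/12
  weight(W=2) = 1/32
Total weight = 1/12 + 1/32 = 11/96
P(W=1 | obs) = 1/12 / 11/96 = 8/11
P(W=2 | obs) = 1/32 / 11/96 = 3/11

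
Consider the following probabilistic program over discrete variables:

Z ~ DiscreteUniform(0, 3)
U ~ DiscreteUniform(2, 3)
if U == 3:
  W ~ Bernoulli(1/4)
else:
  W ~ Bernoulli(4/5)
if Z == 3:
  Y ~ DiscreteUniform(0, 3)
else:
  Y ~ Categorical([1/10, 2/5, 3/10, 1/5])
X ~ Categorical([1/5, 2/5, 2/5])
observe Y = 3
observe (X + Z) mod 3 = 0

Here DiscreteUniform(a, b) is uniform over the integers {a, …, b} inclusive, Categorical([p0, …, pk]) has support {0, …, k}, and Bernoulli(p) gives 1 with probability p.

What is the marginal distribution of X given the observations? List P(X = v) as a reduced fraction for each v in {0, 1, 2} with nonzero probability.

P(X=0) = 9/25, P(X=1) = 8/25, P(X=2) = 8/25

Enumerate traces; 16 have nonzero weight after conditioning:
  (Z=0, U=2, W=0, Y=3, X=0) weight 1/1000
  (Z=0, U=2, W=1, Y=3, X=0) weight 1/250
  (Z=0, U=3, W=0, Y=3, X=0) weight 3/800
  (Z=0, U=3, W=1, Y=3, X=0) weight 1/800
  (Z=1, U=2, W=0, Y=3, X=2) weight 1/500
  (Z=1, U=2, W=1, Y=3, X=2) weight 1/125
  (Z=1, U=3, W=0, Y=3, X=2) weight 3/400
  (Z=1, U=3, W=1, Y=3, X=2) weight 1/400
  (Z=2, U=2, W=0, Y=3, X=1) weight 1/500
  … 7 more
Group by X:
  weight(X=0) = 9/400
  weight(X=1) = 1/50
  weight(X=2) = 1/50
Total weight = 9/400 + 1/50 + 1/50 = 1/16
P(X=0 | obs) = 9/400 / 1/16 = 9/25
P(X=1 | obs) = 1/50 / 1/16 = 8/25
P(X=2 | obs) = 1/50 / 1/16 = 8/25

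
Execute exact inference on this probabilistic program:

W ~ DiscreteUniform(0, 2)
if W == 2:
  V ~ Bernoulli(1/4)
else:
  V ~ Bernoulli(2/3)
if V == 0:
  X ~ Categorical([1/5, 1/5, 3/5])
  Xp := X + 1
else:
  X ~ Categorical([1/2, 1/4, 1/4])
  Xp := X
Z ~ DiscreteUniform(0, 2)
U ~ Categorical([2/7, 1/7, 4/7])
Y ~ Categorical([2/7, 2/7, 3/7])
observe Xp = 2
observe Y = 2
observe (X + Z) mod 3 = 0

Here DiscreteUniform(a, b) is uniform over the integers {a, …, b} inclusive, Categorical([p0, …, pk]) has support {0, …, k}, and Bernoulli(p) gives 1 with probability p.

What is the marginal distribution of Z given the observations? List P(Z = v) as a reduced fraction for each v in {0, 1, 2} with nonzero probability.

Enumerate traces; 18 have nonzero weight after conditioning:
  (W=0, V=0, X=1, Z=2, U=0, Y=2) weight 2/2205
  (W=0, V=0, X=1, Z=2, U=1, Y=2) weight 1/2205
  (W=0, V=0, X=1, Z=2, U=2, Y=2) weight 4/2205
  (W=0, V=1, X=2, Z=1, U=0, Y=2) weight 1/441
  (W=0, V=1, X=2, Z=1, U=1, Y=2) weight 1/882
  (W=0, V=1, X=2, Z=1, U=2, Y=2) weight 2/441
  (W=1, V=0, X=1, Z=2, U=0, Y=2) weight 2/2205
  (W=1, V=0, X=1, Z=2, U=1, Y=2) weight 1/2205
  … 10 more
Group by Z:
  weight(Z=1) = 19/1008
  weight(Z=2) = 17/1260
Total weight = 19/1008 + 17/1260 = 163/5040
P(Z=1 | obs) = 19/1008 / 163/5040 = 95/163
P(Z=2 | obs) = 17/1260 / 163/5040 = 68/163

P(Z=1) = 95/163, P(Z=2) = 68/163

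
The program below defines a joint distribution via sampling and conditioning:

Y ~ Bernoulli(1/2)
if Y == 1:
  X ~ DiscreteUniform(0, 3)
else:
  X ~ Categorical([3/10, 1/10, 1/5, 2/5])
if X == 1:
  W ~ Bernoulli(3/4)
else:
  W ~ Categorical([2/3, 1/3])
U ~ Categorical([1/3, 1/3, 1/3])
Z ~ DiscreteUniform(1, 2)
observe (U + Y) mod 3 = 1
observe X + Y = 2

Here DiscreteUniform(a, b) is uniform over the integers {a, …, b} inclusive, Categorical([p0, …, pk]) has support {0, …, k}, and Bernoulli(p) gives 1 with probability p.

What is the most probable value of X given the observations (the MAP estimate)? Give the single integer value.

Enumerate traces; 8 have nonzero weight after conditioning:
  (Y=0, X=2, W=0, U=1, Z=1) weight 1/90
  (Y=0, X=2, W=0, U=1, Z=2) weight 1/90
  (Y=0, X=2, W=1, U=1, Z=1) weight 1/180
  (Y=0, X=2, W=1, U=1, Z=2) weight 1/180
  (Y=1, X=1, W=0, U=0, Z=1) weight 1/192
  (Y=1, X=1, W=0, U=0, Z=2) weight 1/192
  (Y=1, X=1, W=1, U=0, Z=1) weight 1/64
  (Y=1, X=1, W=1, U=0, Z=2) weight 1/64
Group by X:
  weight(X=1) = 1/24
  weight(X=2) = 1/30
Total weight = 1/24 + 1/30 = 3/40
P(X=1 | obs) = 1/24 / 3/40 = 5/9
P(X=2 | obs) = 1/30 / 3/40 = 4/9
argmax = 1

argmax_v P(X = v | obs) = 1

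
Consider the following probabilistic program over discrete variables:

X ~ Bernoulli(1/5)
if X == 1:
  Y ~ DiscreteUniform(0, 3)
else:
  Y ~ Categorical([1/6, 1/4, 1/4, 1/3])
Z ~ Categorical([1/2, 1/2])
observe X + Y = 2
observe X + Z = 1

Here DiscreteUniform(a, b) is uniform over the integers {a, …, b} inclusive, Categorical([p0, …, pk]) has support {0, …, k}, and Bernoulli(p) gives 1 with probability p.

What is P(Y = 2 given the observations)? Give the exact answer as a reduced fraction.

P(Y = 2 | obs) = 4/5

Enumerate traces; 2 have nonzero weight after conditioning:
  (X=0, Y=2, Z=1) weight 1/10
  (X=1, Y=1, Z=0) weight 1/40
Group by Y:
  weight(Y=1) = 1/40
  weight(Y=2) = 1/10
Total weight = 1/40 + 1/10 = 1/8
P(Y=1 | obs) = 1/40 / 1/8 = 1/5
P(Y=2 | obs) = 1/10 / 1/8 = 4/5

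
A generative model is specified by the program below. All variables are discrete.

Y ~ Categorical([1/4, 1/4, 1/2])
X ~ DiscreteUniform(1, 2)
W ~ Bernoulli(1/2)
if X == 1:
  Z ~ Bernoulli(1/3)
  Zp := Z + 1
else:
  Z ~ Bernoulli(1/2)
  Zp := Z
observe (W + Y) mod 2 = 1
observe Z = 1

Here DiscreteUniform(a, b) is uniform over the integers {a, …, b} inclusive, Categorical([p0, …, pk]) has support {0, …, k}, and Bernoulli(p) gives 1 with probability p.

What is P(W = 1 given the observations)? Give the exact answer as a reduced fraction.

Enumerate traces; 6 have nonzero weight after conditioning:
  (Y=0, X=1, W=1, Z=1) weight 1/48
  (Y=0, X=2, W=1, Z=1) weight 1/32
  (Y=1, X=1, W=0, Z=1) weight 1/48
  (Y=1, X=2, W=0, Z=1) weight 1/32
  (Y=2, X=1, W=1, Z=1) weight 1/24
  (Y=2, X=2, W=1, Z=1) weight 1/16
Group by W:
  weight(W=0) = 5/96
  weight(W=1) = 5/32
Total weight = 5/96 + 5/32 = 5/24
P(W=0 | obs) = 5/96 / 5/24 = 1/4
P(W=1 | obs) = 5/32 / 5/24 = 3/4

P(W = 1 | obs) = 3/4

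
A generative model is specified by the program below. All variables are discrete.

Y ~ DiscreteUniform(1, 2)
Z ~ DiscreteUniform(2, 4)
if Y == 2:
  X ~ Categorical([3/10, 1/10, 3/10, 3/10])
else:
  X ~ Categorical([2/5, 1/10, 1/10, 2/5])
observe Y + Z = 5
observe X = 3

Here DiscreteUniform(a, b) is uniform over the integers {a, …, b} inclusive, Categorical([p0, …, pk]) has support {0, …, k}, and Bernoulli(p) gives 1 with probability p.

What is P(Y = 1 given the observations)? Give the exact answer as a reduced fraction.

P(Y = 1 | obs) = 4/7

Enumerate traces; 2 have nonzero weight after conditioning:
  (Y=1, Z=4, X=3) weight 1/15
  (Y=2, Z=3, X=3) weight 1/20
Group by Y:
  weight(Y=1) = 1/15
  weight(Y=2) = 1/20
Total weight = 1/15 + 1/20 = 7/60
P(Y=1 | obs) = 1/15 / 7/60 = 4/7
P(Y=2 | obs) = 1/20 / 7/60 = 3/7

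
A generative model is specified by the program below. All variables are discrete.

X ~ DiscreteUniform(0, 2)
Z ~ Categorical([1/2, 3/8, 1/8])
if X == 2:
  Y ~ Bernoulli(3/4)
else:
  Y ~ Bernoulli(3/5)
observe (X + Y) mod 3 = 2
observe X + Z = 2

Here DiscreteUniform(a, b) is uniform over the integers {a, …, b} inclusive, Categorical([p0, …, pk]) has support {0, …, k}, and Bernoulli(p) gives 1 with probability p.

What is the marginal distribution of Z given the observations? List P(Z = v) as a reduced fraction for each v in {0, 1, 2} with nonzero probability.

P(Z=0) = 5/14, P(Z=1) = 9/14

Enumerate traces; 2 have nonzero weight after conditioning:
  (X=1, Z=1, Y=1) weight 3/40
  (X=2, Z=0, Y=0) weight 1/24
Group by Z:
  weight(Z=0) = 1/24
  weight(Z=1) = 3/40
Total weight = 1/24 + 3/40 = 7/60
P(Z=0 | obs) = 1/24 / 7/60 = 5/14
P(Z=1 | obs) = 3/40 / 7/60 = 9/14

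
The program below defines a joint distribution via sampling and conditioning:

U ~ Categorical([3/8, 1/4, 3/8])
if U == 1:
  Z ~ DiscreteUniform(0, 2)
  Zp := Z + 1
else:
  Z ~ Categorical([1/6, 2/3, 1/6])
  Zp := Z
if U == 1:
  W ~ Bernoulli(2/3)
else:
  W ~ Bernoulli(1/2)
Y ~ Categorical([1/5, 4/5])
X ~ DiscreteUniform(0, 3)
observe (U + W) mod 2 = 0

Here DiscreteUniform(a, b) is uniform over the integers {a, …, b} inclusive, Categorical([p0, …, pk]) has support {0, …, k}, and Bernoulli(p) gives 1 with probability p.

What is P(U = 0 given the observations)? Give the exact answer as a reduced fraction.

Enumerate traces; 72 have nonzero weight after conditioning:
  (U=0, Z=0, W=0, Y=0, X=0) weight 1/640
  (U=0, Z=0, W=0, Y=0, X=1) weight 1/640
  (U=0, Z=0, W=0, Y=0, X=2) weight 1/640
  (U=0, Z=0, W=0, Y=0, X=3) weight 1/640
  (U=0, Z=0, W=0, Y=1, X=0) weight 1/160
  (U=0, Z=0, W=0, Y=1, X=1) weight 1/160
  (U=0, Z=0, W=0, Y=1, X=2) weight 1/160
  (U=0, Z=0, W=0, Y=1, X=3) weight 1/160
  (U=1, Z=0, W=1, Y=0, X=0) weight 1/360
  (U=2, Z=0, W=0, Y=0, X=0) weight 1/640
  … 62 more
Group by U:
  weight(U=0) = 3/16
  weight(U=1) = 1/6
  weight(U=2) = 3/16
Total weight = 3/16 + 1/6 + 3/16 = 13/24
P(U=0 | obs) = 3/16 / 13/24 = 9/26
P(U=1 | obs) = 1/6 / 13/24 = 4/13
P(U=2 | obs) = 3/16 / 13/24 = 9/26

P(U = 0 | obs) = 9/26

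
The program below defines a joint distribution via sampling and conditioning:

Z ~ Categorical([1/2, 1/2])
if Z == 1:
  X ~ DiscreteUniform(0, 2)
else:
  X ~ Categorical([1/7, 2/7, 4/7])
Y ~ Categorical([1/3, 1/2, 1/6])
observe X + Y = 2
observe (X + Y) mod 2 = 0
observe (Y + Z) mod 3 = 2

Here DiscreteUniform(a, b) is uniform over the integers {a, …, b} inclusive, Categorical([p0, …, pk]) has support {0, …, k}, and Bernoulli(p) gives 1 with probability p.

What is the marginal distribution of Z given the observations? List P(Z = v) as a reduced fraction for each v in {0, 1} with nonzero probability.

P(Z=0) = 1/8, P(Z=1) = 7/8

Enumerate traces; 2 have nonzero weight after conditioning:
  (Z=0, X=0, Y=2) weight 1/84
  (Z=1, X=1, Y=1) weight 1/12
Group by Z:
  weight(Z=0) = 1/84
  weight(Z=1) = 1/12
Total weight = 1/84 + 1/12 = 2/21
P(Z=0 | obs) = 1/84 / 2/21 = 1/8
P(Z=1 | obs) = 1/12 / 2/21 = 7/8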